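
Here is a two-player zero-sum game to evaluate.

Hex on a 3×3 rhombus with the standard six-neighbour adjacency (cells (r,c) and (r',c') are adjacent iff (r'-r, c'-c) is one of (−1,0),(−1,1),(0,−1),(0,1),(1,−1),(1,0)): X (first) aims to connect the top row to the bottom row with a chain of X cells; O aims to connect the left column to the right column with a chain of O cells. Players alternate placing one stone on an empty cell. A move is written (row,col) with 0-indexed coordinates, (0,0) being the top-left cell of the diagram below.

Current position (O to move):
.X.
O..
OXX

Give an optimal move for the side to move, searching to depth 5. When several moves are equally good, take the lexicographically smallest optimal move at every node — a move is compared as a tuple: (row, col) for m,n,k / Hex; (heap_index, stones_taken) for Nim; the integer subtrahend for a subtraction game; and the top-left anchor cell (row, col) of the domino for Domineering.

O's best at [.X./O../OXX]: (1,1)

ply 1, O at .X./O../OXX | (0,0)=-1→OX./O../OXX; (0,2)=-1→.XO/O../OXX; (1,1)=+1→.X./OO./OXX*; (1,2)=-1→.X./O.O/OXX
ply 2, X at .X./OO./OXX | (0,0)=-1→XX./OO./OXX*; (0,2)=-1→.XX/OO./OXX; (1,2)=-1→.X./OOX/OXX
ply 3, O at XX./OO./OXX | (0,2)=+1→XXO/OO./OXX*; (1,2)=+1→XX./OOO/OXX
ply 4: XXO/OO./OXX is terminal -1 (X); from .X./O../OXX depth 5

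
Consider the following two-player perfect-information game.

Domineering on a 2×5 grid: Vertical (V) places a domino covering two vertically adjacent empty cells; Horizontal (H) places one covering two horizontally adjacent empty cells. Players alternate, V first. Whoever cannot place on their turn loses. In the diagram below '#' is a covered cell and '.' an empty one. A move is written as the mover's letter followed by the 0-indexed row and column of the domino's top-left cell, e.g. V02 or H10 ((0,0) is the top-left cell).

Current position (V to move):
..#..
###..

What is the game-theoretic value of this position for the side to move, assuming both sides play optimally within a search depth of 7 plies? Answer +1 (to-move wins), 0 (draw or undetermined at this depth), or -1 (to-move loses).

p1 V@[..#../###..]: V03[..##./####.]+1* V04[..#.#/###.#]+1
p2 H@[..##./####.]: H00[####./####.]-1*
p3 V@[####./####.]: V04[#####/#####]+1*
p4 H@[#####/#####] terminal -1; root [..#../###..] d7

value(..#../###.., V) = +1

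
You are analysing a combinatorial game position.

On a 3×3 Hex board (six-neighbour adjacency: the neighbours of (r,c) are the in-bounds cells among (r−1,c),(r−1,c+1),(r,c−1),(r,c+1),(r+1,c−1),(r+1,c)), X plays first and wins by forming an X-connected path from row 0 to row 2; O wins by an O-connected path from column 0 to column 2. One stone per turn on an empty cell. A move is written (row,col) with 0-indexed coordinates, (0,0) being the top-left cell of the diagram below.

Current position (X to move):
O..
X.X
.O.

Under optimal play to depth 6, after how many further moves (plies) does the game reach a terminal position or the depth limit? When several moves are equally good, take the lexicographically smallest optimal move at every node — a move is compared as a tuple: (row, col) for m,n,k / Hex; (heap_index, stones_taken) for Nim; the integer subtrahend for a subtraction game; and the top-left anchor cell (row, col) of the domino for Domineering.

ply 1, X at O../X.X/.O. | (0,1)=+1→OX./X.X/.O.*; (0,2)=+1→O.X/X.X/.O.; (1,1)=+1→O../XXX/.O.; (2,0)=+1→O../X.X/XO.; (2,2)=+1→O../X.X/.OX
ply 2, O at OX./X.X/.O. | (0,2)=-1→OXO/X.X/.O.*; (1,1)=-1→OX./XOX/.O.; (2,0)=-1→OX./X.X/OO.; (2,2)=-1→OX./X.X/.OO
ply 3, X at OXO/X.X/.O. | (1,1)=+1→OXO/XXX/.O.*; (2,0)=+1→OXO/X.X/XO.; (2,2)=+1→OXO/X.X/.OX
ply 4, O at OXO/XXX/.O. | (2,0)=-1→OXO/XXX/OO.*; (2,2)=-1→OXO/XXX/.OO
ply 5, X at OXO/XXX/OO. | (2,2)=+1→OXO/XXX/OOX*
ply 6: OXO/XXX/OOX is terminal -1 (O); from O../X.X/.O. depth 6

PV length from [O../X.X/.O.]: 5 plies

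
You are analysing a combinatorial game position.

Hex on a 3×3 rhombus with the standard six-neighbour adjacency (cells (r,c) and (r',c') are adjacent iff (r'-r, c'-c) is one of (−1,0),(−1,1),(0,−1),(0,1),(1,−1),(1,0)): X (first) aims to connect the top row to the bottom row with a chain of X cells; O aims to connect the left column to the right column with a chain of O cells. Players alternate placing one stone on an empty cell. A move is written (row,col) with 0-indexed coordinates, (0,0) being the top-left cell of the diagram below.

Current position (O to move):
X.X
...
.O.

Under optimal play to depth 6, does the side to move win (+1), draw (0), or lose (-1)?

value(X.X/.../.O., O) = +1

ply 1, O at X.X/.../.O. | (0,1)=-1→XOX/.../.O.; (1,0)=+1→X.X/O../.O.*; (1,1)=+1→X.X/.O./.O.; (1,2)=-1→X.X/..O/.O.; (2,0)=+1→X.X/.../OO.; (2,2)=-1→X.X/.../.OO
ply 2, X at X.X/O../.O. | (0,1)=-1→XXX/O../.O.*; (1,1)=-1→X.X/OX./.O.; (1,2)=-1→X.X/O.X/.O.; (2,0)=-1→X.X/O../XO.; (2,2)=-1→X.X/O../.OX
ply 3, O at XXX/O../.O. | (1,1)=+1→XXX/OO./.O.*; (1,2)=+1→XXX/O.O/.O.; (2,0)=+1→XXX/O../OO.; (2,2)=+1→XXX/O../.OO
ply 4, X at XXX/OO./.O. | (1,2)=-1→XXX/OOX/.O.*; (2,0)=-1→XXX/OO./XO.; (2,2)=-1→XXX/OO./.OX
ply 5, O at XXX/OOX/.O. | (2,0)=-1→XXX/OOX/OO.; (2,2)=+1→XXX/OOX/.OO*
ply 6: XXX/OOX/.OO is terminal -1 (X); from X.X/.../.O. depth 6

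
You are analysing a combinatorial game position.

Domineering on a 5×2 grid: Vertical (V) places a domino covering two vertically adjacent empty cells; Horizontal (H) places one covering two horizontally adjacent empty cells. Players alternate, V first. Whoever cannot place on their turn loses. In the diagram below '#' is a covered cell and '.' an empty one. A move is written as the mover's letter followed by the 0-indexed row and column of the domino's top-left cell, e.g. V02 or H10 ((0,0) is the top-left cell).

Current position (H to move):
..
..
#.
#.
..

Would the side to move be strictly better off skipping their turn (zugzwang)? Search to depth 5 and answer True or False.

zugzwang(../../#./#./.., H) = False

p1 H@[../../#./#./..]: H00[##/../#./#./..]+1* H10[../##/#./#./..]+1 H40[../../#./#./##]-1
p2 V@[##/../#./#./..]: V11[##/.#/##/#./..]-1* V21[##/../##/##/..]-1 V31[##/../#./##/.#]-1
p3 H@[##/.#/##/#./..]: H40[##/.#/##/#./##]+1*
p4 V@[##/.#/##/#./##] terminal -1; root [../../#./#./..] d5
suppose H passes — search the same position with V to move:
pass> p1 V@[../../#./#./..]: V00[#./#./#./#./..]+1* V01[.#/.#/#./#./..]+1 V11[../.#/##/#./..]+1 V21[../../##/##/..]-1 V31[../../#./##/.#]-1
pass> p2 H@[#./#./#./#./..]: H40[#./#./#./#./##]-1*
pass> p3 V@[#./#./#./#./##]: V01[##/##/#./#./##]+1* V11[#./##/##/#./##]+1 V21[#./#./##/##/##]+1
pass> p4 H@[##/##/#./#./##] terminal -1; root [../../#./#./..] d5
for H: play +1, pass -1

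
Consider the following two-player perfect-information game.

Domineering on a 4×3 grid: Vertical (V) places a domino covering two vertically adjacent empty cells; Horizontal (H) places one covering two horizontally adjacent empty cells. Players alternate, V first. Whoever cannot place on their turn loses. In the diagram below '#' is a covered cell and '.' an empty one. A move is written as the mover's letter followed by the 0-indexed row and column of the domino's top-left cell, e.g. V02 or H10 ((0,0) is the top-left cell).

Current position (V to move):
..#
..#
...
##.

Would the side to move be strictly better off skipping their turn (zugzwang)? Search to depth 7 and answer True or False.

[..#/..#/.../##.] V move#1: V00:+1/#.#/#.#/.../##.*, V01:+1/.##/.##/.../##., V10:+1/..#/#.#/#../##., V11:+1/..#/.##/.#./##., V22:-1/..#/..#/..#/###
[#.#/#.#/.../##.] H move#2: H20:-1/#.#/#.#/##./##.*, H21:-1/#.#/#.#/.##/##.
[#.#/#.#/##./##.] V move#3: V01:+1/###/###/##./##.*, V22:+1/#.#/#.#/###/###
[###/###/##./##.] end (terminal -1, H#4); searched ..#/..#/.../##. to 7
pass branch (H moves first from the same position):
  | [..#/..#/.../##.] H move#1: H00:-1/###/..#/.../##., H10:+1/..#/###/.../##.*, H20:-1/..#/..#/##./##., H21:-1/..#/..#/.##/##.
  | [..#/###/.../##.] V move#2: V22:-1/..#/###/..#/###*
  | [..#/###/..#/###] H move#3: H00:+1/###/###/..#/###*, H20:+1/..#/###/###/###
  | [###/###/..#/###] end (terminal -1, V#4); searched ..#/..#/.../##. to 7
V moving scores +1; V passing scores -1

zugzwang(..#/..#/.../##., V) = False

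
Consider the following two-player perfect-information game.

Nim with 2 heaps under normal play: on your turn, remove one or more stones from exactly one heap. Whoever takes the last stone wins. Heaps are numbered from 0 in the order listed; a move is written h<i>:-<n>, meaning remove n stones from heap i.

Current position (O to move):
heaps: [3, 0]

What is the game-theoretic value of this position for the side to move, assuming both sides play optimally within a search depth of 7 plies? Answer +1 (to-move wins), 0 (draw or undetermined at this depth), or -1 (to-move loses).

value((3,0), O) = +1

ply 1, O at (3,0) | h0:-1=-1→(2,0); h0:-2=-1→(1,0); h0:-3=+1→(0,0)*
ply 2: (0,0) is terminal -1 (X); from (3,0) depth 7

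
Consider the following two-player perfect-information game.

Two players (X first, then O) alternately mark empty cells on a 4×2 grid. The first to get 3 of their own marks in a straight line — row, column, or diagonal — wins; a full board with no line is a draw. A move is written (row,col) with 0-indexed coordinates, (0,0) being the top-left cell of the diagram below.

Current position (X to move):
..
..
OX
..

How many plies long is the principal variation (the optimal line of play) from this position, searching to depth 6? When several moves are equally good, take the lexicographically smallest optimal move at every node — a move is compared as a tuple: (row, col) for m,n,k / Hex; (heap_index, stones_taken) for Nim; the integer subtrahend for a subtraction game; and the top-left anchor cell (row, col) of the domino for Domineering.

ply 1, X at ../../OX/.. | (0,0)=+0→X./../OX/..; (0,1)=+0→.X/../OX/..; (1,0)=+0→../X./OX/..; (1,1)=+1→../.X/OX/..*; (3,0)=+0→../../OX/X.; (3,1)=+0→../../OX/.X
ply 2, O at ../.X/OX/.. | (0,0)=-1→O./.X/OX/..*; (0,1)=-1→.O/.X/OX/..; (1,0)=-1→../OX/OX/..; (3,0)=-1→../.X/OX/O.; (3,1)=-1→../.X/OX/.O
ply 3, X at O./.X/OX/.. | (0,1)=+1→OX/.X/OX/..*; (1,0)=+1→O./XX/OX/..; (3,0)=-1→O./.X/OX/X.; (3,1)=+1→O./.X/OX/.X
ply 4: OX/.X/OX/.. is terminal -1 (O); from ../../OX/.. depth 6

PV length from [../../OX/..]: 3 plies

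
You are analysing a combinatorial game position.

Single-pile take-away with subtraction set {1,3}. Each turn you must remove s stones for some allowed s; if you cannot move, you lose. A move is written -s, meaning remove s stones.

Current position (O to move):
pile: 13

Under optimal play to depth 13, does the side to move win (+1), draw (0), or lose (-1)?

[13] O move#1: -1:+1/12*, -3:+1/10
[12] X move#2: -1:-1/11*, -3:-1/9
[11] O move#3: -1:+1/10*, -3:+1/8
[10] X move#4: -1:-1/9*, -3:-1/7
[9] O move#5: -1:+1/8*, -3:+1/6
[8] X move#6: -1:-1/7*, -3:-1/5
[7] O move#7: -1:+1/6*, -3:+1/4
[6] X move#8: -1:-1/5*, -3:-1/3
[5] O move#9: -1:+1/4*, -3:+1/2
[4] X move#10: -1:-1/3*, -3:-1/1
[3] O move#11: -1:+1/2*, -3:+1/0
[2] X move#12: -1:-1/1*
[1] O move#13: -1:+1/0*
[0] end (terminal -1, X#14); searched 13 to 13

value(13, O) = +1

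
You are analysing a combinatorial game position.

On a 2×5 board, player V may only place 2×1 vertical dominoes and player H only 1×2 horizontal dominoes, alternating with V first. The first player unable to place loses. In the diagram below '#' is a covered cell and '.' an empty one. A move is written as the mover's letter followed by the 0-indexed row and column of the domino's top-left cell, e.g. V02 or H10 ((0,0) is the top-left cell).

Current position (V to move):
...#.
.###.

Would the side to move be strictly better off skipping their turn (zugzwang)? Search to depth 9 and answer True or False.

zugzwang(...#./.###., V) = False

p1 V@[...#./.###.]: V00[#..#./####.]+1* V04[...##/.####]-1
p2 H@[#..#./####.]: H01[####./####.]-1*
p3 V@[####./####.]: V04[#####/#####]+1*
p4 H@[#####/#####] terminal -1; root [...#./.###.] d9
if V skipped the turn, H would face:
~ p1 H@[...#./.###.]: H00[##.#./.###.]-1* H01[.###./.###.]-1
~ p2 V@[##.#./.###.]: V04[##.##/.####]+1*
~ p3 H@[##.##/.####] terminal -1; root [...#./.###.] d9
compare (V): move=+1 vs pass=+1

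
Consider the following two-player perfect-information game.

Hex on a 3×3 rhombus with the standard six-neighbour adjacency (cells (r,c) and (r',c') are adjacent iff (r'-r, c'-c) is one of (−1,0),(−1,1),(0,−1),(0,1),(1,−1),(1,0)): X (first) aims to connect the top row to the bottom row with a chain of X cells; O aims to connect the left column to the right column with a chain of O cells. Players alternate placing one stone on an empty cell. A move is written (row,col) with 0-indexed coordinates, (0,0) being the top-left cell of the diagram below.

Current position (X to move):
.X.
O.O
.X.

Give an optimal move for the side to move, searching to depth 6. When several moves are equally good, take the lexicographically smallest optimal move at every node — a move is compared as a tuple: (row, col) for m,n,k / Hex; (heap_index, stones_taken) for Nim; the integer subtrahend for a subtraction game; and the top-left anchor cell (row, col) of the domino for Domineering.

X's best at [.X./O.O/.X.]: (1,1)

[.X./O.O/.X.] X move#1: (0,0):-1/XX./O.O/.X., (0,2):-1/.XX/O.O/.X., (1,1):+1/.X./OXO/.X.*, (2,0):-1/.X./O.O/XX., (2,2):-1/.X./O.O/.XX
[.X./OXO/.X.] end (terminal -1, O#2); searched .X./O.O/.X. to 6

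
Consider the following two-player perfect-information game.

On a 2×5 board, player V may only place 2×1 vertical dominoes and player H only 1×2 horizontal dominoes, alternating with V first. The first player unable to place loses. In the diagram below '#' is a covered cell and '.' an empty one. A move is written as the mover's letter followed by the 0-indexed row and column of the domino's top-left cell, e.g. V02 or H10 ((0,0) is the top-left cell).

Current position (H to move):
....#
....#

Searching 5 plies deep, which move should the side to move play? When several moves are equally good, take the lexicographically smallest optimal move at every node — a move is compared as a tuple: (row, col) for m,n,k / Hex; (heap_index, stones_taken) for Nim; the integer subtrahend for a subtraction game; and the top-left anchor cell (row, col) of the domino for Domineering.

H's best at [....#/....#]: H01

ply 1, H at ....#/....# | H00=-1→##..#/....#; H01=+1→.##.#/....#*; H02=-1→..###/....#; H10=-1→....#/##..#; H11=+1→....#/.##.#; H12=-1→....#/..###
ply 2, V at .##.#/....# | V00=-1→###.#/#...#*; V03=-1→.####/...##
ply 3, H at ###.#/#...# | H11=-1→###.#/###.#; H12=+1→###.#/#.###*
ply 4: ###.#/#.### is terminal -1 (V); from ....#/....# depth 5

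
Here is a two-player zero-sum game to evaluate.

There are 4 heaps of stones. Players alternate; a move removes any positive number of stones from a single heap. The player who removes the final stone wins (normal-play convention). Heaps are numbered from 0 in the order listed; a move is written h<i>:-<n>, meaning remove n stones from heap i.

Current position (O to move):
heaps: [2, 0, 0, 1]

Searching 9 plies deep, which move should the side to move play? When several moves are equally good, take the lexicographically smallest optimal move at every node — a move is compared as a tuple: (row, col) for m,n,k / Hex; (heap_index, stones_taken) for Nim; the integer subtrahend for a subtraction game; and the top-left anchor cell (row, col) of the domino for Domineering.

O's best at [(2,0,0,1)]: h0:-1

[(2,0,0,1)] O move#1: h0:-1:+1/(1,0,0,1)*, h0:-2:-1/(0,0,0,1), h3:-1:-1/(2,0,0,0)
[(1,0,0,1)] X move#2: h0:-1:-1/(0,0,0,1)*, h3:-1:-1/(1,0,0,0)
[(0,0,0,1)] O move#3: h3:-1:+1/(0,0,0,0)*
[(0,0,0,0)] end (terminal -1, X#4); searched (2,0,0,1) to 9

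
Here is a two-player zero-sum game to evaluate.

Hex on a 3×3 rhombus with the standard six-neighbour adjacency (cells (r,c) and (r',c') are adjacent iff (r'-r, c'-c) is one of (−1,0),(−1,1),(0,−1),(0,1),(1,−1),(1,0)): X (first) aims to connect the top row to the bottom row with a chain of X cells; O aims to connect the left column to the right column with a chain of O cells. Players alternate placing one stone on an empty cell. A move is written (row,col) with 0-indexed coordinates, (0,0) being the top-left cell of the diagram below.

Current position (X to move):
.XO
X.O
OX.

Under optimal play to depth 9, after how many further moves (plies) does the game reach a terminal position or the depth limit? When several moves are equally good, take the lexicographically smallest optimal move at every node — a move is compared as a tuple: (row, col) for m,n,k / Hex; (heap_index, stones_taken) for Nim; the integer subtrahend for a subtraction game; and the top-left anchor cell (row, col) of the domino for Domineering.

ply 1, X at .XO/X.O/OX. | (0,0)=-1→XXO/X.O/OX.; (1,1)=+1→.XO/XXO/OX.*; (2,2)=-1→.XO/X.O/OXX
ply 2: .XO/XXO/OX. is terminal -1 (O); from .XO/X.O/OX. depth 9

PV length from [.XO/X.O/OX.]: 1 ply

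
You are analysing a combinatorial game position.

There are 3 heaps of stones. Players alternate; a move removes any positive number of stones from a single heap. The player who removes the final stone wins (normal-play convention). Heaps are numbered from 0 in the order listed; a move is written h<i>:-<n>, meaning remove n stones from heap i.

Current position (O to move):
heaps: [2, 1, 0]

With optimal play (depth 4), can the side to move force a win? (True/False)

p1 O@[(2,1,0)]: h0:-1[(1,1,0)]+1* h0:-2[(0,1,0)]-1 h1:-1[(2,0,0)]-1
p2 X@[(1,1,0)]: h0:-1[(0,1,0)]-1* h1:-1[(1,0,0)]-1
p3 O@[(0,1,0)]: h1:-1[(0,0,0)]+1*
p4 X@[(0,0,0)] terminal -1; root [(2,1,0)] d4

O winning at [(2,1,0)]: True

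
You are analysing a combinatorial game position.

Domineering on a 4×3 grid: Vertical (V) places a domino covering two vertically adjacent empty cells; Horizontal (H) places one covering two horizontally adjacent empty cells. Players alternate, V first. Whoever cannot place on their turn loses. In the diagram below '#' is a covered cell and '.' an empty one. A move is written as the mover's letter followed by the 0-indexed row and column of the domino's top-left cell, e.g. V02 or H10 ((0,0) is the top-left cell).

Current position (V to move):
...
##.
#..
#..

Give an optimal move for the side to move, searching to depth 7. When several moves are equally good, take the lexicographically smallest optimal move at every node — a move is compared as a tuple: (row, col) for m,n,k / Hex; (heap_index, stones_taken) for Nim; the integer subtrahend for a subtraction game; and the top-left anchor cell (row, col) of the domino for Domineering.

[.../##./#../#..] V move#1: V02:-1/..#/###/#../#.., V12:-1/.../###/#.#/#.., V21:+1/.../##./##./##.*, V22:+1/.../##./#.#/#.#
[.../##./##./##.] H move#2: H00:-1/##./##./##./##.*, H01:-1/.##/##./##./##.
[##./##./##./##.] V move#3: V02:+1/###/###/##./##.*, V12:+1/##./###/###/##., V22:+1/##./##./###/###
[###/###/##./##.] end (terminal -1, H#4); searched .../##./#../#.. to 7

V's best at [.../##./#../#..]: V21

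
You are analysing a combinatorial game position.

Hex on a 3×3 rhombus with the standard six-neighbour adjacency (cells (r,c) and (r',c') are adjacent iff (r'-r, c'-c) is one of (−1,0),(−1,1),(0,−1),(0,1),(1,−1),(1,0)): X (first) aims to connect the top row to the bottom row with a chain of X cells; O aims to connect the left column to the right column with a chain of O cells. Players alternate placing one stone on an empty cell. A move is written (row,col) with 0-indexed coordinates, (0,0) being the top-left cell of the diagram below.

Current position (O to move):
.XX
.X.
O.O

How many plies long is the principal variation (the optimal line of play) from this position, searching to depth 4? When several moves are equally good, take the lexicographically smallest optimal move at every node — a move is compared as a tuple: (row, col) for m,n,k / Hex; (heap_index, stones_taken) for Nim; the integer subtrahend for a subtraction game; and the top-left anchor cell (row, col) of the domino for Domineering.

ply 1, O at .XX/.X./O.O | (0,0)=-1→OXX/.X./O.O; (1,0)=-1→.XX/OX./O.O; (1,2)=-1→.XX/.XO/O.O; (2,1)=+1→.XX/.X./OOO*
ply 2: .XX/.X./OOO is terminal -1 (X); from .XX/.X./O.O depth 4

PV length from [.XX/.X./O.O]: 1 ply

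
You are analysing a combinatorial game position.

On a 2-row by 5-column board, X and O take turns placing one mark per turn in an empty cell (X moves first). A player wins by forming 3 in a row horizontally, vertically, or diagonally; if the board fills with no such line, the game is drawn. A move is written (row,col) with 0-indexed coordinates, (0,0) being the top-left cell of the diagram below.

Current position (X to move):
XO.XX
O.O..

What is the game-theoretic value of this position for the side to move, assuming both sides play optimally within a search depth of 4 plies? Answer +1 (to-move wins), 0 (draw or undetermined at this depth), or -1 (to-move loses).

ply 1, X at XO.XX/O.O.. | (0,2)=+1→XOXXX/O.O..*; (1,1)=+0→XO.XX/OXO..; (1,3)=-1→XO.XX/O.OX.; (1,4)=-1→XO.XX/O.O.X
ply 2: XOXXX/O.O.. is terminal -1 (O); from XO.XX/O.O.. depth 4

value(XO.XX/O.O.., X) = +1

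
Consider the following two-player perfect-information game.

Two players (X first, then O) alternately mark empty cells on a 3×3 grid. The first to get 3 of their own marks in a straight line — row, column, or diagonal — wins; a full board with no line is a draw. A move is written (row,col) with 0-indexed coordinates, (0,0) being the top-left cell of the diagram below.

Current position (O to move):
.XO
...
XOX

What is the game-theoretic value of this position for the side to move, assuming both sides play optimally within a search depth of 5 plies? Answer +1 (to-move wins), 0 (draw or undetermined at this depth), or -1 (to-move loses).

value(.XO/.../XOX, O) = 0

ply 1, O at .XO/.../XOX | (0,0)=+0→OXO/.../XOX*; (1,0)=+0→.XO/O../XOX; (1,1)=+0→.XO/.O./XOX; (1,2)=-1→.XO/..O/XOX
ply 2, X at OXO/.../XOX | (1,0)=+0→OXO/X../XOX*; (1,1)=+0→OXO/.X./XOX; (1,2)=+0→OXO/..X/XOX
ply 3, O at OXO/X../XOX | (1,1)=+0→OXO/XO./XOX*; (1,2)=+0→OXO/X.O/XOX
ply 4, X at OXO/XO./XOX | (1,2)=+0→OXO/XOX/XOX*
ply 5: OXO/XOX/XOX is terminal +0 (O); from .XO/.../XOX depth 5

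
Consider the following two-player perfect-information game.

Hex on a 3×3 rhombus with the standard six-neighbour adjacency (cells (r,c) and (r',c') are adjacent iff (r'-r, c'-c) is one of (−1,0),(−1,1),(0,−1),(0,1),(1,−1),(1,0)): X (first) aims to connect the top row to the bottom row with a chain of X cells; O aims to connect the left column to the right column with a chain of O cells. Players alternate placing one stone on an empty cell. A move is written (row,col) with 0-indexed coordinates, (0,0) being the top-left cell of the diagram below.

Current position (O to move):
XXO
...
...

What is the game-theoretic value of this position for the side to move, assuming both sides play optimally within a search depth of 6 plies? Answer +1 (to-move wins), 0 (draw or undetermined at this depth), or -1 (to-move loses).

value(XXO/.../..., O) = +1

ply 1, O at XXO/.../... | (1,0)=-1→XXO/O../...; (1,1)=+1→XXO/.O./...*; (1,2)=-1→XXO/..O/...; (2,0)=+1→XXO/.../O..; (2,1)=-1→XXO/.../.O.; (2,2)=-1→XXO/.../..O
ply 2, X at XXO/.O./... | (1,0)=-1→XXO/XO./...*; (1,2)=-1→XXO/.OX/...; (2,0)=-1→XXO/.O./X..; (2,1)=-1→XXO/.O./.X.; (2,2)=-1→XXO/.O./..X
ply 3, O at XXO/XO./... | (1,2)=-1→XXO/XOO/...; (2,0)=+1→XXO/XO./O..*; (2,1)=-1→XXO/XO./.O.; (2,2)=-1→XXO/XO./..O
ply 4: XXO/XO./O.. is terminal -1 (X); from XXO/.../... depth 6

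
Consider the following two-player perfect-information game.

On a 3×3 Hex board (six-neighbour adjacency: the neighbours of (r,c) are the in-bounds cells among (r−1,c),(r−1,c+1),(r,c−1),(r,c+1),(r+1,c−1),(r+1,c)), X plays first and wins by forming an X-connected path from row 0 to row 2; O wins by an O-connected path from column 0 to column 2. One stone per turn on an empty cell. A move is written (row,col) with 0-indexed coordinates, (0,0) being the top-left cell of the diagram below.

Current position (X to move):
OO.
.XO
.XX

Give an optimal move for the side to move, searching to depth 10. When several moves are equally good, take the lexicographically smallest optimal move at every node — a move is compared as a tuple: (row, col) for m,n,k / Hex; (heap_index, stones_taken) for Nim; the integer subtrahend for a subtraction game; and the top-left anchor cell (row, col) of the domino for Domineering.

X's best at [OO./.XO/.XX]: (0,2)

[OO./.XO/.XX] X move#1: (0,2):+1/OOX/.XO/.XX*, (1,0):-1/OO./XXO/.XX, (2,0):-1/OO./.XO/XXX
[OOX/.XO/.XX] end (terminal -1, O#2); searched OO./.XO/.XX to 10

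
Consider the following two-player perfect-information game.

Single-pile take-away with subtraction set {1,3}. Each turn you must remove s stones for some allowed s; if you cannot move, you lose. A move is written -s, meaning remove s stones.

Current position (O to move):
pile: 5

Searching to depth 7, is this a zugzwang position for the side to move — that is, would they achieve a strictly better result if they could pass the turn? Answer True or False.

zugzwang(5, O) = False

p1 O@[5]: -1[4]+1* -3[2]+1
p2 X@[4]: -1[3]-1* -3[1]-1
p3 O@[3]: -1[2]+1* -3[0]+1
p4 X@[2]: -1[1]-1*
p5 O@[1]: -1[0]+1*
p6 X@[0] terminal -1; root [5] d7
pass branch (X moves first from the same position):
  | p1 X@[5]: -1[4]+1* -3[2]+1
  | p2 O@[4]: -1[3]-1* -3[1]-1
  | p3 X@[3]: -1[2]+1* -3[0]+1
  | p4 O@[2]: -1[1]-1*
  | p5 X@[1]: -1[0]+1*
  | p6 O@[0] terminal -1; root [5] d7
O moving scores +1; O passing scores -1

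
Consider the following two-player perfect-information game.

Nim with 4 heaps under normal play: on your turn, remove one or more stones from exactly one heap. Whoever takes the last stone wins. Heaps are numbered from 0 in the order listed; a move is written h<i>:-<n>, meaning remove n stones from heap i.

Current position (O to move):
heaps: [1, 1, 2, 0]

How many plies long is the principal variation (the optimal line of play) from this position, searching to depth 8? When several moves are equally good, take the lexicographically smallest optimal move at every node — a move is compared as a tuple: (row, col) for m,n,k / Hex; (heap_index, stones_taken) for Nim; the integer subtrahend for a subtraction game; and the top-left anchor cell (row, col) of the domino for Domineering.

[(1,1,2,0)] O move#1: h0:-1:-1/(0,1,2,0), h1:-1:-1/(1,0,2,0), h2:-1:-1/(1,1,1,0), h2:-2:+1/(1,1,0,0)*
[(1,1,0,0)] X move#2: h0:-1:-1/(0,1,0,0)*, h1:-1:-1/(1,0,0,0)
[(0,1,0,0)] O move#3: h1:-1:+1/(0,0,0,0)*
[(0,0,0,0)] end (terminal -1, X#4); searched (1,1,2,0) to 8

PV length from [(1,1,2,0)]: 3 plies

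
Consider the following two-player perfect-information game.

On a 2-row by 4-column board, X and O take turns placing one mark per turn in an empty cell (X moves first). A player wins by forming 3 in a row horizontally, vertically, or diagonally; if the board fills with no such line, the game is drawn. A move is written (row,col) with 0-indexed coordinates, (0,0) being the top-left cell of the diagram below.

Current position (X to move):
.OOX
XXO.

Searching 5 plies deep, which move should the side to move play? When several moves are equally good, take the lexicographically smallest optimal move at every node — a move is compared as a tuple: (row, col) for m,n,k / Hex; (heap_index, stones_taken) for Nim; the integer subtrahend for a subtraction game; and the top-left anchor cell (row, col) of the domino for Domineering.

[.OOX/XXO.] X move#1: (0,0):+0/XOOX/XXO.*, (1,3):-1/.OOX/XXOX
[XOOX/XXO.] O move#2: (1,3):+0/XOOX/XXOO*
[XOOX/XXOO] end (terminal +0, X#3); searched .OOX/XXO. to 5

X's best at [.OOX/XXO.]: (0,0)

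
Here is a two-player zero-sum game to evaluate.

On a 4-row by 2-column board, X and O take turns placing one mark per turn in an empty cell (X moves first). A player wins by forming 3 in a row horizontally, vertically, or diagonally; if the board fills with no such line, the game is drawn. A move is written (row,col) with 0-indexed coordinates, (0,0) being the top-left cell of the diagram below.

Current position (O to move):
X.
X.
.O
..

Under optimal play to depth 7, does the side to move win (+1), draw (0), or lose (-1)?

p1 O@[X./X./.O/..]: (0,1)[XO/X./.O/..]-1 (1,1)[X./XO/.O/..]-1 (2,0)[X./X./OO/..]+0* (3,0)[X./X./.O/O.]-1 (3,1)[X./X./.O/.O]-1
p2 X@[X./X./OO/..]: (0,1)[XX/X./OO/..]+0* (1,1)[X./XX/OO/..]+0 (3,0)[X./X./OO/X.]-1 (3,1)[X./X./OO/.X]+0
p3 O@[XX/X./OO/..]: (1,1)[XX/XO/OO/..]+0* (3,0)[XX/X./OO/O.]+0 (3,1)[XX/X./OO/.O]+0
p4 X@[XX/XO/OO/..]: (3,0)[XX/XO/OO/X.]-1 (3,1)[XX/XO/OO/.X]+0*
p5 O@[XX/XO/OO/.X]: (3,0)[XX/XO/OO/OX]+0*
p6 X@[XX/XO/OO/OX] terminal +0; root [X./X./.O/..] d7

value(X./X./.O/.., O) = 0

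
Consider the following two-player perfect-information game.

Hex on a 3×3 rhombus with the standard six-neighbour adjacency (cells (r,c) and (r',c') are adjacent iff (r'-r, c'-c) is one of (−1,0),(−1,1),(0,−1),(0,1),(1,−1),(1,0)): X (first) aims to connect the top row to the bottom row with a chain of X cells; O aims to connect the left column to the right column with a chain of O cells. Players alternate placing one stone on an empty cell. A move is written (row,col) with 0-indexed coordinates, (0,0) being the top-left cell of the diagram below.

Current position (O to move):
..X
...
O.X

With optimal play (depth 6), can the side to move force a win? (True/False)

O winning at [..X/.../O.X]: True

[..X/.../O.X] O move#1: (0,0):-1/O.X/.../O.X, (0,1):-1/.OX/.../O.X, (1,0):-1/..X/O../O.X, (1,1):-1/..X/.O./O.X, (1,2):+1/..X/..O/O.X*, (2,1):-1/..X/.../OOX
[..X/..O/O.X] X move#2: (0,0):-1/X.X/..O/O.X*, (0,1):-1/.XX/..O/O.X, (1,0):-1/..X/X.O/O.X, (1,1):-1/..X/.XO/O.X, (2,1):-1/..X/..O/OXX
[X.X/..O/O.X] O move#3: (0,1):+1/XOX/..O/O.X*, (1,0):+1/X.X/O.O/O.X, (1,1):+1/X.X/.OO/O.X, (2,1):+1/X.X/..O/OOX
[XOX/..O/O.X] X move#4: (1,0):-1/XOX/X.O/O.X*, (1,1):-1/XOX/.XO/O.X, (2,1):-1/XOX/..O/OXX
[XOX/X.O/O.X] O move#5: (1,1):+1/XOX/XOO/O.X*, (2,1):+1/XOX/X.O/OOX
[XOX/XOO/O.X] end (terminal -1, X#6); searched ..X/.../O.X to 6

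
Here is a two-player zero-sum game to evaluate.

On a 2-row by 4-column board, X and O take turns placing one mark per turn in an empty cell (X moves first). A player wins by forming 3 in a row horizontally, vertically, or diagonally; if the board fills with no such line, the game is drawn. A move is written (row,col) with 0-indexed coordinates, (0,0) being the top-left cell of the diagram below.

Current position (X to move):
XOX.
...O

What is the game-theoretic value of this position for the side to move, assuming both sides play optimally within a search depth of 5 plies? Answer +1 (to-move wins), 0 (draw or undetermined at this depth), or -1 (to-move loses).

[XOX./...O] X move#1: (0,3):+0/XOXX/...O*, (1,0):+0/XOX./X..O, (1,1):+0/XOX./.X.O, (1,2):+0/XOX./..XO
[XOXX/...O] O move#2: (1,0):+0/XOXX/O..O*, (1,1):+0/XOXX/.O.O, (1,2):+0/XOXX/..OO
[XOXX/O..O] X move#3: (1,1):+0/XOXX/OX.O*, (1,2):+0/XOXX/O.XO
[XOXX/OX.O] O move#4: (1,2):+0/XOXX/OXOO*
[XOXX/OXOO] end (terminal +0, X#5); searched XOX./...O to 5

value(XOX./...O, X) = 0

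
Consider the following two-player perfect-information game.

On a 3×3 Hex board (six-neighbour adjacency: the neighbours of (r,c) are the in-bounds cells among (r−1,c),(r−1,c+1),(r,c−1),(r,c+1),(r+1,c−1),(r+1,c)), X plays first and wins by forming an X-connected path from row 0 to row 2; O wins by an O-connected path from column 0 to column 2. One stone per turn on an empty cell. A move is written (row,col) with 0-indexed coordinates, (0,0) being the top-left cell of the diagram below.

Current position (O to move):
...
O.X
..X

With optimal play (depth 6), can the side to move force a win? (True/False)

O winning at [.../O.X/..X]: True

ply 1, O at .../O.X/..X | (0,0)=-1→O../O.X/..X; (0,1)=-1→.O./O.X/..X; (0,2)=+1→..O/O.X/..X*; (1,1)=-1→.../OOX/..X; (2,0)=-1→.../O.X/O.X; (2,1)=-1→.../O.X/.OX
ply 2, X at ..O/O.X/..X | (0,0)=-1→X.O/O.X/..X*; (0,1)=-1→.XO/O.X/..X; (1,1)=-1→..O/OXX/..X; (2,0)=-1→..O/O.X/X.X; (2,1)=-1→..O/O.X/.XX
ply 3, O at X.O/O.X/..X | (0,1)=+1→XOO/O.X/..X*; (1,1)=+1→X.O/OOX/..X; (2,0)=+1→X.O/O.X/O.X; (2,1)=+1→X.O/O.X/.OX
ply 4: XOO/O.X/..X is terminal -1 (X); from .../O.X/..X depth 6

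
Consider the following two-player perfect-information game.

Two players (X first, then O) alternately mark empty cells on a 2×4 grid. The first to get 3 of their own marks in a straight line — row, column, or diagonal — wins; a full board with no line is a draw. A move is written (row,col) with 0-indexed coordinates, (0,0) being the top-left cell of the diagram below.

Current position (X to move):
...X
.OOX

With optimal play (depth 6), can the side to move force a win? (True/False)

X winning at [...X/.OOX]: False

[...X/.OOX] X move#1: (0,0):-1/X..X/.OOX, (0,1):-1/.X.X/.OOX, (0,2):-1/..XX/.OOX, (1,0):+0/...X/XOOX*
[...X/XOOX] O move#2: (0,0):+0/O..X/XOOX*, (0,1):+0/.O.X/XOOX, (0,2):+0/..OX/XOOX
[O..X/XOOX] X move#3: (0,1):+0/OX.X/XOOX*, (0,2):+0/O.XX/XOOX
[OX.X/XOOX] O move#4: (0,2):+0/OXOX/XOOX*
[OXOX/XOOX] end (terminal +0, X#5); searched ...X/.OOX to 6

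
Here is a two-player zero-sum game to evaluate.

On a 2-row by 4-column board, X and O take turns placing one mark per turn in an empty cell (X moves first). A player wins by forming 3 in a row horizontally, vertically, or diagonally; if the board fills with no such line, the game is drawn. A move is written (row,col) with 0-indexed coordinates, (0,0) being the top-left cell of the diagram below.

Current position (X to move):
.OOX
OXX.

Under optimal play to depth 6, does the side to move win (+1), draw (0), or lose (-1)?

value(.OOX/OXX., X) = +1

ply 1, X at .OOX/OXX. | (0,0)=+0→XOOX/OXX.; (1,3)=+1→.OOX/OXXX*
ply 2: .OOX/OXXX is terminal -1 (O); from .OOX/OXX. depth 6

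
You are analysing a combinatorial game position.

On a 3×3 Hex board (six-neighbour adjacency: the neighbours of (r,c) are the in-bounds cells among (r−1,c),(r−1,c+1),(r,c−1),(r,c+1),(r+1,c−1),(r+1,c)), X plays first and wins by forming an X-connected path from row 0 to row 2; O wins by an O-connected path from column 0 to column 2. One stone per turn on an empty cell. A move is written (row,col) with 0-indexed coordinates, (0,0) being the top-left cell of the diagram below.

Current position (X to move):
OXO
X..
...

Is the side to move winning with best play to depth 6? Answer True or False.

X winning at [OXO/X../...]: True

ply 1, X at OXO/X../... | (1,1)=+1→OXO/XX./...*; (1,2)=+1→OXO/X.X/...; (2,0)=+1→OXO/X../X..; (2,1)=+1→OXO/X../.X.; (2,2)=+1→OXO/X../..X
ply 2, O at OXO/XX./... | (1,2)=-1→OXO/XXO/...*; (2,0)=-1→OXO/XX./O..; (2,1)=-1→OXO/XX./.O.; (2,2)=-1→OXO/XX./..O
ply 3, X at OXO/XXO/... | (2,0)=+1→OXO/XXO/X..*; (2,1)=+1→OXO/XXO/.X.; (2,2)=+1→OXO/XXO/..X
ply 4: OXO/XXO/X.. is terminal -1 (O); from OXO/X../... depth 6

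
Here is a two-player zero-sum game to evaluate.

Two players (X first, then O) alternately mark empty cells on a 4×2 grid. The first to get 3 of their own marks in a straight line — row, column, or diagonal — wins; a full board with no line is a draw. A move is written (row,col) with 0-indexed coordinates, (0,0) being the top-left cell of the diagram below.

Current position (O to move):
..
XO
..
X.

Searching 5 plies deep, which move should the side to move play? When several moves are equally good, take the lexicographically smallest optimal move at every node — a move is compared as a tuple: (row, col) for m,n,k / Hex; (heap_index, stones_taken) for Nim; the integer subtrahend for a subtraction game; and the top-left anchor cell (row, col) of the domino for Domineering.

O's best at [../XO/../X.]: (2,0)

[../XO/../X.] O move#1: (0,0):-1/O./XO/../X., (0,1):-1/.O/XO/../X., (2,0):+0/../XO/O./X.*, (2,1):-1/../XO/.O/X., (3,1):-1/../XO/../XO
[../XO/O./X.] X move#2: (0,0):-1/X./XO/O./X., (0,1):+0/.X/XO/O./X.*, (2,1):+0/../XO/OX/X., (3,1):+0/../XO/O./XX
[.X/XO/O./X.] O move#3: (0,0):+0/OX/XO/O./X.*, (2,1):+0/.X/XO/OO/X., (3,1):+0/.X/XO/O./XO
[OX/XO/O./X.] X move#4: (2,1):+0/OX/XO/OX/X.*, (3,1):+0/OX/XO/O./XX
[OX/XO/OX/X.] O move#5: (3,1):+0/OX/XO/OX/XO*
[OX/XO/OX/XO] end (terminal +0, X#6); searched ../XO/../X. to 5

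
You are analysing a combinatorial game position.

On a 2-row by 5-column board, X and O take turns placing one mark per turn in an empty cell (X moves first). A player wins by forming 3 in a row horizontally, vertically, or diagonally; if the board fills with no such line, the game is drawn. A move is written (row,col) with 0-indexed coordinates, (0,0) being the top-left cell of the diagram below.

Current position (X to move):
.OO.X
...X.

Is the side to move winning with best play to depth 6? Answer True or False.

p1 X@[.OO.X/...X.]: (0,0)[XOO.X/...X.]-1* (0,3)[.OOXX/...X.]-1 (1,0)[.OO.X/X..X.]-1 (1,1)[.OO.X/.X.X.]-1 (1,2)[.OO.X/..XX.]-1 (1,4)[.OO.X/...XX]-1
p2 O@[XOO.X/...X.]: (0,3)[XOOOX/...X.]+1* (1,0)[XOO.X/O..X.]+0 (1,1)[XOO.X/.O.X.]+0 (1,2)[XOO.X/..OX.]+0 (1,4)[XOO.X/...XO]+0
p3 X@[XOOOX/...X.] terminal -1; root [.OO.X/...X.] d6

X winning at [.OO.X/...X.]: False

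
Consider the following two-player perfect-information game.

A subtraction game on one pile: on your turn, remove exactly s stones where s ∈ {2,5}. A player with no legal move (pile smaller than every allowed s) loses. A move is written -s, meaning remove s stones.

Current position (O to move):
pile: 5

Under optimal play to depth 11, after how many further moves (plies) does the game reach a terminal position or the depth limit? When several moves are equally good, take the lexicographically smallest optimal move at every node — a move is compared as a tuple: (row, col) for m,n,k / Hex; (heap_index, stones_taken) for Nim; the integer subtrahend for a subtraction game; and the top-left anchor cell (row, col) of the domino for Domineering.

PV length from [5]: 1 ply

[5] O move#1: -2:-1/3, -5:+1/0*
[0] end (terminal -1, X#2); searched 5 to 11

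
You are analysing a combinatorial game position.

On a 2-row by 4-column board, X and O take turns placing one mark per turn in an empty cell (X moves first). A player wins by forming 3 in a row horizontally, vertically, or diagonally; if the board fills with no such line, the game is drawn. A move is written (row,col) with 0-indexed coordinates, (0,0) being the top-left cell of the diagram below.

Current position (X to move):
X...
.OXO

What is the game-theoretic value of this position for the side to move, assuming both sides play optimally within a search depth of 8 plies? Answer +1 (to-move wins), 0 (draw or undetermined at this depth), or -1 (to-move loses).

value(X.../.OXO, X) = 0

[X.../.OXO] X move#1: (0,1):+0/XX../.OXO*, (0,2):+0/X.X./.OXO, (0,3):+0/X..X/.OXO, (1,0):+0/X.../XOXO
[XX../.OXO] O move#2: (0,2):+0/XXO./.OXO*, (0,3):-1/XX.O/.OXO, (1,0):-1/XX../OOXO
[XXO./.OXO] X move#3: (0,3):+0/XXOX/.OXO*, (1,0):+0/XXO./XOXO
[XXOX/.OXO] O move#4: (1,0):+0/XXOX/OOXO*
[XXOX/OOXO] end (terminal +0, X#5); searched X.../.OXO to 8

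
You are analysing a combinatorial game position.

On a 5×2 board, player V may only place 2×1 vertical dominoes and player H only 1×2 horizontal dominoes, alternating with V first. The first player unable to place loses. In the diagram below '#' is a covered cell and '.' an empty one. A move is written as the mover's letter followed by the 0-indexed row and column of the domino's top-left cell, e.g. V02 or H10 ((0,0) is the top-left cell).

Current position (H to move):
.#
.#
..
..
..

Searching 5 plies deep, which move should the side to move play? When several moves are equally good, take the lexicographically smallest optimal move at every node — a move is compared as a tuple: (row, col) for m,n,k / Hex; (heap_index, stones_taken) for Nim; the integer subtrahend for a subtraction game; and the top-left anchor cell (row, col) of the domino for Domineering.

p1 H@[.#/.#/../../..]: H20[.#/.#/##/../..]-1 H30[.#/.#/../##/..]+1* H40[.#/.#/../../##]-1
p2 V@[.#/.#/../##/..]: V00[##/##/../##/..]-1* V10[.#/##/#./##/..]-1
p3 H@[##/##/../##/..]: H20[##/##/##/##/..]+1* H40[##/##/../##/##]+1
p4 V@[##/##/##/##/..] terminal -1; root [.#/.#/../../..] d5

H's best at [.#/.#/../../..]: H30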